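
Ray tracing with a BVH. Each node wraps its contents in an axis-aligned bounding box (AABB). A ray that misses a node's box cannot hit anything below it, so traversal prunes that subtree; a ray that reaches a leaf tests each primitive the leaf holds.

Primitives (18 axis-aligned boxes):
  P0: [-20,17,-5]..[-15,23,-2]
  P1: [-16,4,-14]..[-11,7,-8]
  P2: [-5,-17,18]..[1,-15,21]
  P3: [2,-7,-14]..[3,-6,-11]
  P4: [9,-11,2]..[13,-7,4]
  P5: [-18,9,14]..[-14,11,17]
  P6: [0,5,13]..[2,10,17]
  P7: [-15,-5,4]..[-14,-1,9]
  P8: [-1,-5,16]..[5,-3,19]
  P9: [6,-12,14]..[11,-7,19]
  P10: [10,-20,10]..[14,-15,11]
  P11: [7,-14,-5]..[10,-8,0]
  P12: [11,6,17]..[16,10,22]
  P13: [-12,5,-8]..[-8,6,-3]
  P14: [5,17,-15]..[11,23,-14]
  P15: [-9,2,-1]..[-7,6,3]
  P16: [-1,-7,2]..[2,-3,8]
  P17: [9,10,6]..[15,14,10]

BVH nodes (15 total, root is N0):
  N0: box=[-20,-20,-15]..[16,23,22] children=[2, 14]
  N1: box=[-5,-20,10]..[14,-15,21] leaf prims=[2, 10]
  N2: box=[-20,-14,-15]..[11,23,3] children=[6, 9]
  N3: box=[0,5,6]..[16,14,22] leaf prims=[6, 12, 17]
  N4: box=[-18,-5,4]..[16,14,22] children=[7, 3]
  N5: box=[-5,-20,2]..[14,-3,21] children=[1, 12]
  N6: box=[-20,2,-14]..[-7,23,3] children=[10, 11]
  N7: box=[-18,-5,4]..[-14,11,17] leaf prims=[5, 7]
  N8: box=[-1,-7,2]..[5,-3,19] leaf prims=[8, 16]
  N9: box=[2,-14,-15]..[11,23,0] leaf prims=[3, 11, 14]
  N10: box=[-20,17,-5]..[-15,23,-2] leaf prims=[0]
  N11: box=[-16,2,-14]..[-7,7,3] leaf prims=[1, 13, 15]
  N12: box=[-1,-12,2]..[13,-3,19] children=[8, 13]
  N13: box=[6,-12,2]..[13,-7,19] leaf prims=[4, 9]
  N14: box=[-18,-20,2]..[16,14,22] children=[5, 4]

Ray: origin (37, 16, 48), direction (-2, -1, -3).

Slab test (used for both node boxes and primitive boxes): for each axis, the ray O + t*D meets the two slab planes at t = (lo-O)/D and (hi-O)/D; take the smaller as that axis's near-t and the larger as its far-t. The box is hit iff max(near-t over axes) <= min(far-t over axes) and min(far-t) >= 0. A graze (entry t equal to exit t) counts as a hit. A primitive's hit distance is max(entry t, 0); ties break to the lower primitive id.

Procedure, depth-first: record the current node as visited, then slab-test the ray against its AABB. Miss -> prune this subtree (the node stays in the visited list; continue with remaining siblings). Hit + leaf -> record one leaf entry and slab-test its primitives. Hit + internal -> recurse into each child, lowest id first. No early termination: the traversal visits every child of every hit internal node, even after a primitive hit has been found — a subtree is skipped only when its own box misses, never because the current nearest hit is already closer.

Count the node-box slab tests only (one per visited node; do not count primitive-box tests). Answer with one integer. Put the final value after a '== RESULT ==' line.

Trace the traversal:
N0 x:[21/2,57/2] y:[-7,36] z:[26/3,21] -> hit [21/2,21], descend [2, 14]
  N2 x:[13,57/2] y:[-7,30] z:[15,21] -> hit [15,21], descend [6, 9]
    N6 x:[22,57/2] y:[-7,14] z:[15,62/3] -> miss, prune
    N9 x:[13,35/2] y:[-7,30] z:[16,21] -> hit [16,35/2] leaf, test {P3(miss), P11(miss), P14(miss)}
  N14 x:[21/2,55/2] y:[2,36] z:[26/3,46/3] -> hit [21/2,46/3], descend [4, 5]
    N4 x:[21/2,55/2] y:[2,21] z:[26/3,44/3] -> hit [21/2,44/3], descend [3, 7]
      N3 x:[21/2,37/2] y:[2,11] z:[26/3,14] -> hit [21/2,11] leaf, test {P6(miss), P12(miss), P17(miss)}
      N7 x:[51/2,55/2] y:[5,21] z:[31/3,44/3] -> miss, prune
    N5 x:[23/2,21] y:[19,36] z:[9,46/3] -> miss, prune

Summary -> nodes [0, 2, 6, 9, 14, 4, 3, 7, 5]; box-tests=9; leaf-entries=2; first=miss

== RESULT ==
9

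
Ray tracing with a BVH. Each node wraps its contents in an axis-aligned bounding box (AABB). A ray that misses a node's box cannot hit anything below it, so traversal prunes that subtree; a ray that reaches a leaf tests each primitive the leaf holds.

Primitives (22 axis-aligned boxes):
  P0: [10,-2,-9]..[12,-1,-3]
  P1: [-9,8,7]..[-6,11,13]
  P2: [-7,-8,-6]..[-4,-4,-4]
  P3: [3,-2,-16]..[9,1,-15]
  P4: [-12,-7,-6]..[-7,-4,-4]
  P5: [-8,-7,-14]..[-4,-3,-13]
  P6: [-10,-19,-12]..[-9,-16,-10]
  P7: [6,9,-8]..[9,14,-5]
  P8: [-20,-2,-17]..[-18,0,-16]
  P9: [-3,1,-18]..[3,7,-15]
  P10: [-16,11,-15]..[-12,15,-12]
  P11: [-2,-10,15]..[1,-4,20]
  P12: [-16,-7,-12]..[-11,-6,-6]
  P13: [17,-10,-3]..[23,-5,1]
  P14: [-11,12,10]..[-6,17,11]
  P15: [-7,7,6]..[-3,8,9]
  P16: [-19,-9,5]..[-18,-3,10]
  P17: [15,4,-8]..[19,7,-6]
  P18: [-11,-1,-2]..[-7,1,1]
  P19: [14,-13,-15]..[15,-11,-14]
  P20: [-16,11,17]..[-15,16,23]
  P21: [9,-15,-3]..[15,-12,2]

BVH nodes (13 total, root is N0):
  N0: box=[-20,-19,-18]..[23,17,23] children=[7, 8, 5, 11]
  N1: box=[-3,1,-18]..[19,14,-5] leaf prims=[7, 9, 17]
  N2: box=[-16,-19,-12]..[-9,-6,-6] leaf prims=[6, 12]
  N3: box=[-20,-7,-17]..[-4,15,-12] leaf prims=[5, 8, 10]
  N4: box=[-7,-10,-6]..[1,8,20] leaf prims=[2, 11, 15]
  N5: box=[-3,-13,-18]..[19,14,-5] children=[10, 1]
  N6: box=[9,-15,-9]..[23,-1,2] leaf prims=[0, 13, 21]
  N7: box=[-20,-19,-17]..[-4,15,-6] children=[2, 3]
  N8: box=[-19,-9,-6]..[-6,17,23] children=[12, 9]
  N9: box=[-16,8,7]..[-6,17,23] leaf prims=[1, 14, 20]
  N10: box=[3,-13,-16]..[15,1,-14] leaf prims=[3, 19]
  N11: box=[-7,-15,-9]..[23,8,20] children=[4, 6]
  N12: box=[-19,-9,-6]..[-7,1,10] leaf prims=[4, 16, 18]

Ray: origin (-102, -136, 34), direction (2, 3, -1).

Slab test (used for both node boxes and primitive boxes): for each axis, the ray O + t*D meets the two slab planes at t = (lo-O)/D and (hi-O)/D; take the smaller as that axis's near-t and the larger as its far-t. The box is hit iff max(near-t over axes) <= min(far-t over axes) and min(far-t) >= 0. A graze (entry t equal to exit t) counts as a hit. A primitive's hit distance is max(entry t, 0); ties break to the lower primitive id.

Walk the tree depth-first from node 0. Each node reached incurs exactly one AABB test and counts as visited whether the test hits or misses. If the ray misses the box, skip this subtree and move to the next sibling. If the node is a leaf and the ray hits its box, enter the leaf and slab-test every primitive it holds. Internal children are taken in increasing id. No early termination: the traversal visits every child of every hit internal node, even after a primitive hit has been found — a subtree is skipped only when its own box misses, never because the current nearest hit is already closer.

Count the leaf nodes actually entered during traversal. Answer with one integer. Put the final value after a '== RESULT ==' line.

Traverse from the root:
N0 x:[41,125/2] y:[39,51] z:[11,52] -> hit [41,51], descend [5, 7, 8, 11]
  N5 x:[99/2,121/2] y:[41,50] z:[39,52] -> hit [99/2,50], descend [1, 10]
    N1 x:[99/2,121/2] y:[137/3,50] z:[39,52] -> hit [99/2,50] leaf, test {P7(miss), P9(miss), P17(miss)}
    N10 x:[105/2,117/2] y:[41,137/3] z:[48,50] -> miss, prune
  N7 x:[41,49] y:[39,151/3] z:[40,51] -> hit [41,49], descend [2, 3]
    N2 x:[43,93/2] y:[39,130/3] z:[40,46] -> hit [43,130/3] leaf, test {P6(miss), P12@t=43}
    N3 x:[41,49] y:[43,151/3] z:[46,51] -> hit [46,49] leaf, test {P5(miss), P8(miss), P10(miss)}
  N8 x:[83/2,48] y:[127/3,51] z:[11,40] -> miss, prune
  N11 x:[95/2,125/2] y:[121/3,48] z:[14,43] -> miss, prune

Visited [0, 5, 1, 10, 7, 2, 3, 8, 11]. Tests: 9 box, 3 leaf. Nearest: P12.

== RESULT ==
3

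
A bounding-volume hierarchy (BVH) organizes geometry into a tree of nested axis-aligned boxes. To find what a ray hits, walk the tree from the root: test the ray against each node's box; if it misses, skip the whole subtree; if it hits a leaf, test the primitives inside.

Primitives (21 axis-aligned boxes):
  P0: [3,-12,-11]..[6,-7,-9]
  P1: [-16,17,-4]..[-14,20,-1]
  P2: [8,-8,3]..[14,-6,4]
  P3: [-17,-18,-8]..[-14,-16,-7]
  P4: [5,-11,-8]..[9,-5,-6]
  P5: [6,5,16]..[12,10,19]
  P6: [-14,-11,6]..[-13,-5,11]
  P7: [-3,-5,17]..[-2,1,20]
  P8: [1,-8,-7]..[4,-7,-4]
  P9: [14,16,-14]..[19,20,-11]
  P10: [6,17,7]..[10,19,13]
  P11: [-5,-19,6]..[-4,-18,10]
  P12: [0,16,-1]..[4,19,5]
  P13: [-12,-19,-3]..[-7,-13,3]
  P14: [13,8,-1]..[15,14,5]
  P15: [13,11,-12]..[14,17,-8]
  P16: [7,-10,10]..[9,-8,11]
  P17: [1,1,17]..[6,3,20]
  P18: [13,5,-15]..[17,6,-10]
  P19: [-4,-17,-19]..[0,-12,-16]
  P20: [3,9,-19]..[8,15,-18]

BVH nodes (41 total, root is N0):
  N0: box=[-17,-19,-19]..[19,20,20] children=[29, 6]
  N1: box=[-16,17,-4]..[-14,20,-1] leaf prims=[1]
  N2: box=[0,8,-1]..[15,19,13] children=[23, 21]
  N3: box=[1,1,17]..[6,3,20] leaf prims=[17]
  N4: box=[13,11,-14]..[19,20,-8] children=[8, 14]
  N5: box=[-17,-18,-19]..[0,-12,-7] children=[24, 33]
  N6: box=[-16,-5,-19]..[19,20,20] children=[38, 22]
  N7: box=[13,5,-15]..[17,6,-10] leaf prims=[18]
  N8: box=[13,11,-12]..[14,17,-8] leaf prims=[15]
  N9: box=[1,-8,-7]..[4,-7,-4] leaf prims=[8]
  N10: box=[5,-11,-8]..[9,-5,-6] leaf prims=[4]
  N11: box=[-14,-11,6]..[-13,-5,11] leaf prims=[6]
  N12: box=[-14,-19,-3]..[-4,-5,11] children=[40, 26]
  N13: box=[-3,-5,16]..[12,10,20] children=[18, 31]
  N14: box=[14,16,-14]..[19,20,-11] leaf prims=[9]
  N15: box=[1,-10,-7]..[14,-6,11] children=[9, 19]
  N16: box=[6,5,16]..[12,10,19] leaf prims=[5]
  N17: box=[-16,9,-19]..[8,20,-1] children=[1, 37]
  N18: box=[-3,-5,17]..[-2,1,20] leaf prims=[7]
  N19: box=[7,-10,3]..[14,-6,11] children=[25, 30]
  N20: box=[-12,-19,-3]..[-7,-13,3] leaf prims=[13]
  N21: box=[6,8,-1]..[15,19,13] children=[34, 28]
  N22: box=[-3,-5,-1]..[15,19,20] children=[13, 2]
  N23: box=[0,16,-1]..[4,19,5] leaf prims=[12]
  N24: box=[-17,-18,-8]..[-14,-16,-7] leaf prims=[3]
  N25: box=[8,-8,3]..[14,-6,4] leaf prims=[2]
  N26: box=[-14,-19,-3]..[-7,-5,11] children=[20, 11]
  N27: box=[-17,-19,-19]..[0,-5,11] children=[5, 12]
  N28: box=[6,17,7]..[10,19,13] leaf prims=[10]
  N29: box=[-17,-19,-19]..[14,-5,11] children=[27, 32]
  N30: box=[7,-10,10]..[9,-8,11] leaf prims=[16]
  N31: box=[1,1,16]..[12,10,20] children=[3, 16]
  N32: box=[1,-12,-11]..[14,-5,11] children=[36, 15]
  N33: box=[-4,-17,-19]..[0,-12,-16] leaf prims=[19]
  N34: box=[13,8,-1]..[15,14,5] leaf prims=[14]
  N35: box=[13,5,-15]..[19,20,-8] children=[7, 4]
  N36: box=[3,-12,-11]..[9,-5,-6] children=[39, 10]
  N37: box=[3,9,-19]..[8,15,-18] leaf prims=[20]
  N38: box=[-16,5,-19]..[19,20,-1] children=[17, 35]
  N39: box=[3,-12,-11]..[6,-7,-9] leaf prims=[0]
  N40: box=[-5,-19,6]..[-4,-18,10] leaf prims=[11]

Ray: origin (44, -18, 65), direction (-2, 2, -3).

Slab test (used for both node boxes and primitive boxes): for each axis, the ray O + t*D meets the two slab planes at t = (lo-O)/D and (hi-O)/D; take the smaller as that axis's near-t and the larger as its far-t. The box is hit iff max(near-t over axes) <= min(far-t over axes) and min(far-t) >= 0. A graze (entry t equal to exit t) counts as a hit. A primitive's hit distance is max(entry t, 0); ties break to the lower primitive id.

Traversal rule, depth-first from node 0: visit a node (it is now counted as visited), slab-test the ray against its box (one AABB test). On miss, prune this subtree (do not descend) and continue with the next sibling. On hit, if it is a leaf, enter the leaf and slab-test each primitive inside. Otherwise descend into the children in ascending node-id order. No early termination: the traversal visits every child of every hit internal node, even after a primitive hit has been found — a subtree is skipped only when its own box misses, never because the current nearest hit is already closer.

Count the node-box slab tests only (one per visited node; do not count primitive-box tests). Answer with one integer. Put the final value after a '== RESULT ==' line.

Walk:
N0 x:[25/2,61/2] y:[-1/2,19] z:[15,28] -> hit [15,19], descend [6, 29]
  N6 x:[25/2,30] y:[13/2,19] z:[15,28] -> hit [15,19], descend [22, 38]
    N22 x:[29/2,47/2] y:[13/2,37/2] z:[15,22] -> hit [15,37/2], descend [2, 13]
      N2 x:[29/2,22] y:[13,37/2] z:[52/3,22] -> hit [52/3,37/2], descend [21, 23]
        N21 x:[29/2,19] y:[13,37/2] z:[52/3,22] -> hit [52/3,37/2], descend [28, 34]
          N28 x:[17,19] y:[35/2,37/2] z:[52/3,58/3] -> hit [35/2,37/2] leaf, test {P10@t=35/2}
          N34 x:[29/2,31/2] y:[13,16] z:[20,22] -> miss, prune
        N23 x:[20,22] y:[17,37/2] z:[20,22] -> miss, prune
      N13 x:[16,47/2] y:[13/2,14] z:[15,49/3] -> miss, prune
    N38 x:[25/2,30] y:[23/2,19] z:[22,28] -> miss, prune
  N29 x:[15,61/2] y:[-1/2,13/2] z:[18,28] -> miss, prune

Summary -> nodes [0, 6, 22, 2, 21, 28, 34, 23, 13, 38, 29]; box-tests=11; leaf-entries=1; first=P10

== RESULT ==
11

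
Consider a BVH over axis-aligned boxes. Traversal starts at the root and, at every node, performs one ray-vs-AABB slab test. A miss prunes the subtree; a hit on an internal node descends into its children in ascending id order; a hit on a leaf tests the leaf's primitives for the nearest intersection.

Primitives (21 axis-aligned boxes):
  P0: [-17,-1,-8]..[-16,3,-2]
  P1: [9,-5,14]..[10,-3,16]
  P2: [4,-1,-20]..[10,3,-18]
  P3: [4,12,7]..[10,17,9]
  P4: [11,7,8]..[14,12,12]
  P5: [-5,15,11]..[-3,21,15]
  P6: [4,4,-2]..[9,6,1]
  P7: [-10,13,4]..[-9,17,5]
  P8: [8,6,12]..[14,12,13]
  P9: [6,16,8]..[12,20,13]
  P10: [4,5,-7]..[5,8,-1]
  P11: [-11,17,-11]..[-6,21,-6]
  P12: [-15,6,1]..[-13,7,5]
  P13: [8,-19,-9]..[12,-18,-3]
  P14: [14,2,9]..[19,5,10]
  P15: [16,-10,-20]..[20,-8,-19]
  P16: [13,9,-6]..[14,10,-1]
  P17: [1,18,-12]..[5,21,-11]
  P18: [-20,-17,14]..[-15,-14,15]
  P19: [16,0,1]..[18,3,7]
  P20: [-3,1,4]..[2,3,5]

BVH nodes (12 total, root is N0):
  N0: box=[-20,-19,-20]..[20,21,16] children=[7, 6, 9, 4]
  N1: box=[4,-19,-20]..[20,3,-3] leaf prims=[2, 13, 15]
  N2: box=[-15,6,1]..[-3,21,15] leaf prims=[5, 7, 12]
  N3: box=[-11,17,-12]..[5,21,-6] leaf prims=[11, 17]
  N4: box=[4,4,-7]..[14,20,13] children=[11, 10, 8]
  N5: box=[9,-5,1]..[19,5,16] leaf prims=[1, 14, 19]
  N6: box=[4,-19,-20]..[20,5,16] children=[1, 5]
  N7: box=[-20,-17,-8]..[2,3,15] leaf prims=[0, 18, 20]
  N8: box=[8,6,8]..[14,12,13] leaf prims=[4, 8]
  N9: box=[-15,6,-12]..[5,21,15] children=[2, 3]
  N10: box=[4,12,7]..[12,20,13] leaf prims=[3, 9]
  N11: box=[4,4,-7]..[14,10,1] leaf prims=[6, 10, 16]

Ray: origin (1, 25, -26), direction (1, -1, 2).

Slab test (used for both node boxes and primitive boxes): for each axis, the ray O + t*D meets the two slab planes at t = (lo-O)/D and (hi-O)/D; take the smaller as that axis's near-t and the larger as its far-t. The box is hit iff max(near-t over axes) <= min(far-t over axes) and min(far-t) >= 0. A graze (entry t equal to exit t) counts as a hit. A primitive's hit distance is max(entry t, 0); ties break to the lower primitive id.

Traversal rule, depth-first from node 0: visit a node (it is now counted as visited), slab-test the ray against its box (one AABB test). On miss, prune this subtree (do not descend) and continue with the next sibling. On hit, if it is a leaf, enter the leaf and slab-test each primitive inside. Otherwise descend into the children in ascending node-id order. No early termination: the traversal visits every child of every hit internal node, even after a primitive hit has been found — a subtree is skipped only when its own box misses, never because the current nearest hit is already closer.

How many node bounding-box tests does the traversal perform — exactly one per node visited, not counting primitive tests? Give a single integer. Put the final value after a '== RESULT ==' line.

Trace the traversal:
N0 x:[-21,19] y:[4,44] z:[3,21] -> hit [4,19], descend [4, 6, 7, 9]
  N4 x:[3,13] y:[5,21] z:[19/2,39/2] -> hit [19/2,13], descend [8, 10, 11]
    N8 x:[7,13] y:[13,19] z:[17,39/2] -> miss, prune
    N10 x:[3,11] y:[5,13] z:[33/2,39/2] -> miss, prune
    N11 x:[3,13] y:[15,21] z:[19/2,27/2] -> miss, prune
  N6 x:[3,19] y:[20,44] z:[3,21] -> miss, prune
  N7 x:[-21,1] y:[22,42] z:[9,41/2] -> miss, prune
  N9 x:[-16,4] y:[4,19] z:[7,41/2] -> miss, prune

Visited [0, 4, 8, 10, 11, 6, 7, 9]. Tests: 8 box, 0 leaf. Nearest: miss.

== RESULT ==
8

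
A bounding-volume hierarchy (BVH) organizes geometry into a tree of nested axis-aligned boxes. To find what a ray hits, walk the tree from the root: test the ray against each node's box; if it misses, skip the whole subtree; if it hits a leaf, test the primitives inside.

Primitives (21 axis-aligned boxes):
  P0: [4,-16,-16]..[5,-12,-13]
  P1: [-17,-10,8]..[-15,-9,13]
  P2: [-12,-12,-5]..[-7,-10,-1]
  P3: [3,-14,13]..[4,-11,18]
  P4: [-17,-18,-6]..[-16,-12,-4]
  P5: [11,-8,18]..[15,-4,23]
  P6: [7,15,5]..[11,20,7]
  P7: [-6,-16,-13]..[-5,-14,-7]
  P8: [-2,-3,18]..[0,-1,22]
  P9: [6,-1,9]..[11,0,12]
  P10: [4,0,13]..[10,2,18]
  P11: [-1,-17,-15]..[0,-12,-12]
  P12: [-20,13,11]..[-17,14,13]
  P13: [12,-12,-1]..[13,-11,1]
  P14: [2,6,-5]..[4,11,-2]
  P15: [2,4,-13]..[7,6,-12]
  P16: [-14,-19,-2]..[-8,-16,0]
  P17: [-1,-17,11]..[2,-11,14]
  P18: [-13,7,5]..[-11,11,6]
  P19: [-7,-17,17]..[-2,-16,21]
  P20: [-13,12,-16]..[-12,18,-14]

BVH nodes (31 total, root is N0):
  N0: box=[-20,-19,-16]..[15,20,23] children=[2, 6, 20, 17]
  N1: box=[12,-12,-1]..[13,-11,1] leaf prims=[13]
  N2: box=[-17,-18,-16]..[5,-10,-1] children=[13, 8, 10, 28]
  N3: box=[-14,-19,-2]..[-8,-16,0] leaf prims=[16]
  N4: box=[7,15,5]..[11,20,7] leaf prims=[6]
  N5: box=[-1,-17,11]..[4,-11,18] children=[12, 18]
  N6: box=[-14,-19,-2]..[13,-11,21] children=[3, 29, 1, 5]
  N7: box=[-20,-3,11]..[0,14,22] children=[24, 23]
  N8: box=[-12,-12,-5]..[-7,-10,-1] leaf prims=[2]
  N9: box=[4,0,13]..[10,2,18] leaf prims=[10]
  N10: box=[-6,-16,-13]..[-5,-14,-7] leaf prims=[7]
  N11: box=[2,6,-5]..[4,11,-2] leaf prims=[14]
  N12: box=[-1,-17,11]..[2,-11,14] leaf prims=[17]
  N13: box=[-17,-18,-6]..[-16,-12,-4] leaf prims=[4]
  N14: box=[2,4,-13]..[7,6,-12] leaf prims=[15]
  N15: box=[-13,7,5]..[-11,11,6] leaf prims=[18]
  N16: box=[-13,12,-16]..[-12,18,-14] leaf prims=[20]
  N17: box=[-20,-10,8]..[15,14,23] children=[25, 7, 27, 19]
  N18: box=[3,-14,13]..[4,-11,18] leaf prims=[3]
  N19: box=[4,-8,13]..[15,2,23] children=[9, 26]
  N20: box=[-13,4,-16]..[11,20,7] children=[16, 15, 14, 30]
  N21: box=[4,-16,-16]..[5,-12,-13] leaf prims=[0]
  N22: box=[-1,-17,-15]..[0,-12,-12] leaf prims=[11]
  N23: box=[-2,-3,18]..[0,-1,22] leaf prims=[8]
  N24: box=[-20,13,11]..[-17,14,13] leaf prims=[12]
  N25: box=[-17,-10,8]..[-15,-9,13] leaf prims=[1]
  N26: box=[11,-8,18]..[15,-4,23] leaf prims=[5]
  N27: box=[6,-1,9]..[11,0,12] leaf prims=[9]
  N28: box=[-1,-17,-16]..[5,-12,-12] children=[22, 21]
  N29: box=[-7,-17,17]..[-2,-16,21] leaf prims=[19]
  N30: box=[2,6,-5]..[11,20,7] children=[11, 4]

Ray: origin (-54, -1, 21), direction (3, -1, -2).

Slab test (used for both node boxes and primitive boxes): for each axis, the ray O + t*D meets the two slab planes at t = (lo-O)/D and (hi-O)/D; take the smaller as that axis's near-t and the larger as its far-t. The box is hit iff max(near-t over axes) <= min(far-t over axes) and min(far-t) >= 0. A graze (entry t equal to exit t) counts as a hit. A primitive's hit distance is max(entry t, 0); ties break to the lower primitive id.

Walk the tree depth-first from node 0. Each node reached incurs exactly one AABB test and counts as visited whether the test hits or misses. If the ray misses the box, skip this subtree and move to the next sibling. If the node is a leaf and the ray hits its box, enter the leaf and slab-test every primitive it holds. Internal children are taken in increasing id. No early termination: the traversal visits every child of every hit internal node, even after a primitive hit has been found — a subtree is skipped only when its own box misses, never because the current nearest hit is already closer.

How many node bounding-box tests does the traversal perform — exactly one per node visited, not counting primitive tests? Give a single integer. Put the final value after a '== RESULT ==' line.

Trace the traversal:
N0 x:[34/3,23] y:[-21,18] z:[-1,37/2] -> hit [34/3,18], descend [2, 6, 17, 20]
  N2 x:[37/3,59/3] y:[9,17] z:[11,37/2] -> hit [37/3,17], descend [8, 10, 13, 28]
    N8 x:[14,47/3] y:[9,11] z:[11,13] -> miss, prune
    N10 x:[16,49/3] y:[13,15] z:[14,17] -> miss, prune
    N13 x:[37/3,38/3] y:[11,17] z:[25/2,27/2] -> hit [25/2,38/3] leaf, test {P4@t=25/2}
    N28 x:[53/3,59/3] y:[11,16] z:[33/2,37/2] -> miss, prune
  N6 x:[40/3,67/3] y:[10,18] z:[0,23/2] -> miss, prune
  N17 x:[34/3,23] y:[-15,9] z:[-1,13/2] -> miss, prune
  N20 x:[41/3,65/3] y:[-21,-5] z:[7,37/2] -> miss, prune

Visited [0, 2, 8, 10, 13, 28, 6, 17, 20]. Tests: 9 box, 1 leaf. Nearest: P4.

== RESULT ==
9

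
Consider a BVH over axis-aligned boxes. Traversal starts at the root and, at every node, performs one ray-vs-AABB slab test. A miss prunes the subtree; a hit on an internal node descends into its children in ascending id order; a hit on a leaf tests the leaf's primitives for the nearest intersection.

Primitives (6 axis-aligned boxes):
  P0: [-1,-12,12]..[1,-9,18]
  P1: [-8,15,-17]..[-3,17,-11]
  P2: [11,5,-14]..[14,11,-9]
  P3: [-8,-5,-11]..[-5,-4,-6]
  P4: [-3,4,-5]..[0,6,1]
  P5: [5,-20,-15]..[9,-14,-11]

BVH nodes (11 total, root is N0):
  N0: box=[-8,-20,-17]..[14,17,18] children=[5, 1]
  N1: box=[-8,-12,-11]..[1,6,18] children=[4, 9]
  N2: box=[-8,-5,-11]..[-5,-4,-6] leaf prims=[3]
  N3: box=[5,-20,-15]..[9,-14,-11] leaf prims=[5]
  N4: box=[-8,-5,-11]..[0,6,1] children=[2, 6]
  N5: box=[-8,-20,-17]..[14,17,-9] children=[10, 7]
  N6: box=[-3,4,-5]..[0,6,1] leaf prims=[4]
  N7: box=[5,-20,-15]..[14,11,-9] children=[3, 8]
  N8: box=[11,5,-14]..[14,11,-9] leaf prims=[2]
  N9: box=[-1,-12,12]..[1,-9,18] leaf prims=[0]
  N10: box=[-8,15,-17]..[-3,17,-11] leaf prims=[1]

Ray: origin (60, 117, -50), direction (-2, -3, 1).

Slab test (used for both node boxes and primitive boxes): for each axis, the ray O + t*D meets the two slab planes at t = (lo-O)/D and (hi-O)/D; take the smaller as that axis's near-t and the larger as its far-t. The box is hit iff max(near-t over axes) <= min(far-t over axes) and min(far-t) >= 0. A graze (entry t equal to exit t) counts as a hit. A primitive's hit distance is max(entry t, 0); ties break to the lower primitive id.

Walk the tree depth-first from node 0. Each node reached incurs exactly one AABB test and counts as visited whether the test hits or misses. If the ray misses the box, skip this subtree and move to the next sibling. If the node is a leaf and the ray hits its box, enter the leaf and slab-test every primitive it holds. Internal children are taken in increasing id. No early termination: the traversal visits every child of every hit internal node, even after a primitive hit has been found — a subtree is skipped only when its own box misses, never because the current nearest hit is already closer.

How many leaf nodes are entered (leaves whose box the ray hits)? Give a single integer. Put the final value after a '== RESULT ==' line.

Trace the traversal:
N0 x:[23,34] y:[100/3,137/3] z:[33,68] -> hit [100/3,34], descend [1, 5]
  N1 x:[59/2,34] y:[37,43] z:[39,68] -> miss, prune
  N5 x:[23,34] y:[100/3,137/3] z:[33,41] -> hit [100/3,34], descend [7, 10]
    N7 x:[23,55/2] y:[106/3,137/3] z:[35,41] -> miss, prune
    N10 x:[63/2,34] y:[100/3,34] z:[33,39] -> hit [100/3,34] leaf, test {P1@t=100/3}

order=[0, 1, 5, 7, 10]  |boxes|=5  |leaves|=1  hit=P1

== RESULT ==
1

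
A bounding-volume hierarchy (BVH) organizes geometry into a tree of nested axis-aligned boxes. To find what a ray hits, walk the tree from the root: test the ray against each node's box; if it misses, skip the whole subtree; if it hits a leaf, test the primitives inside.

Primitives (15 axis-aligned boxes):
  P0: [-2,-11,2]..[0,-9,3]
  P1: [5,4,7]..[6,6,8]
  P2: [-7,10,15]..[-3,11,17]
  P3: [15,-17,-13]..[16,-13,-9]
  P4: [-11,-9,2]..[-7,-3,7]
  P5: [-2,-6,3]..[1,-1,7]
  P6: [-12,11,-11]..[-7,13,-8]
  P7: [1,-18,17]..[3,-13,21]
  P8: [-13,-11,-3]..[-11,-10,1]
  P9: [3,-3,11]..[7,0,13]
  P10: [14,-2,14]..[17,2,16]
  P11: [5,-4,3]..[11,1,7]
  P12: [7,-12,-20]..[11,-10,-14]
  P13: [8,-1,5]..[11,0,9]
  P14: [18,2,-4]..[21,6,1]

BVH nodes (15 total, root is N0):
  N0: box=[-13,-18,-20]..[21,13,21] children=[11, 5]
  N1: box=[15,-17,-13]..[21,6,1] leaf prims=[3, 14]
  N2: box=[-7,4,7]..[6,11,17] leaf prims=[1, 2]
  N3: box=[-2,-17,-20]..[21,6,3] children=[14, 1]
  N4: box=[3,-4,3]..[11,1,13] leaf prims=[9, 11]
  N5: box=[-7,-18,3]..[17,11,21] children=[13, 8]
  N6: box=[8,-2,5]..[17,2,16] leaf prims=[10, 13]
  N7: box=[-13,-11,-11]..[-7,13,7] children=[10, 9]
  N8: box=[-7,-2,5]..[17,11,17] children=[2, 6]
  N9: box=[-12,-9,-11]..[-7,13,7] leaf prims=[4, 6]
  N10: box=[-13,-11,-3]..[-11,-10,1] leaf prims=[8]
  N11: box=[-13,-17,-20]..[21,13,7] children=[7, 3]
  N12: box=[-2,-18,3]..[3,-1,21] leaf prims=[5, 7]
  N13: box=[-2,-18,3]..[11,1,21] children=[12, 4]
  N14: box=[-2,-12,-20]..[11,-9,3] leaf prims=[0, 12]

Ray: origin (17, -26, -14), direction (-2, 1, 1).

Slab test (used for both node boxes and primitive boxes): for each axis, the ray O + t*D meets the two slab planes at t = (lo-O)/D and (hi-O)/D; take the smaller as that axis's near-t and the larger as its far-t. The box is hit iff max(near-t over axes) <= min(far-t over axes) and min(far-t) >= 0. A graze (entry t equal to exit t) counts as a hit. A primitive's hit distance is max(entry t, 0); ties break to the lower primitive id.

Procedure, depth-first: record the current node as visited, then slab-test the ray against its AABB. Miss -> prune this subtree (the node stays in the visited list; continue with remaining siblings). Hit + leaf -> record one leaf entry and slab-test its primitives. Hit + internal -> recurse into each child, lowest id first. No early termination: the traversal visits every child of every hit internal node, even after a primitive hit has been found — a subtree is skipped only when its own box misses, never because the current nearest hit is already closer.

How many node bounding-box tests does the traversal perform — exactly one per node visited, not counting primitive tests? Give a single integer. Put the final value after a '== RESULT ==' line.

Walk:
N0 x:[-2,15] y:[8,39] z:[-6,35] -> hit [8,15], descend [5, 11]
  N5 x:[0,12] y:[8,37] z:[17,35] -> miss, prune
  N11 x:[-2,15] y:[9,39] z:[-6,21] -> hit [9,15], descend [3, 7]
    N3 x:[-2,19/2] y:[9,32] z:[-6,17] -> hit [9,19/2], descend [1, 14]
      N1 x:[-2,1] y:[9,32] z:[1,15] -> miss, prune
      N14 x:[3,19/2] y:[14,17] z:[-6,17] -> miss, prune
    N7 x:[12,15] y:[15,39] z:[3,21] -> hit [15,15], descend [9, 10]
      N9 x:[12,29/2] y:[17,39] z:[3,21] -> miss, prune
      N10 x:[14,15] y:[15,16] z:[11,15] -> hit [15,15] leaf, test {P8@t=15}

order=[0, 5, 11, 3, 1, 14, 7, 9, 10]  |boxes|=9  |leaves|=1  hit=P8

== RESULT ==
9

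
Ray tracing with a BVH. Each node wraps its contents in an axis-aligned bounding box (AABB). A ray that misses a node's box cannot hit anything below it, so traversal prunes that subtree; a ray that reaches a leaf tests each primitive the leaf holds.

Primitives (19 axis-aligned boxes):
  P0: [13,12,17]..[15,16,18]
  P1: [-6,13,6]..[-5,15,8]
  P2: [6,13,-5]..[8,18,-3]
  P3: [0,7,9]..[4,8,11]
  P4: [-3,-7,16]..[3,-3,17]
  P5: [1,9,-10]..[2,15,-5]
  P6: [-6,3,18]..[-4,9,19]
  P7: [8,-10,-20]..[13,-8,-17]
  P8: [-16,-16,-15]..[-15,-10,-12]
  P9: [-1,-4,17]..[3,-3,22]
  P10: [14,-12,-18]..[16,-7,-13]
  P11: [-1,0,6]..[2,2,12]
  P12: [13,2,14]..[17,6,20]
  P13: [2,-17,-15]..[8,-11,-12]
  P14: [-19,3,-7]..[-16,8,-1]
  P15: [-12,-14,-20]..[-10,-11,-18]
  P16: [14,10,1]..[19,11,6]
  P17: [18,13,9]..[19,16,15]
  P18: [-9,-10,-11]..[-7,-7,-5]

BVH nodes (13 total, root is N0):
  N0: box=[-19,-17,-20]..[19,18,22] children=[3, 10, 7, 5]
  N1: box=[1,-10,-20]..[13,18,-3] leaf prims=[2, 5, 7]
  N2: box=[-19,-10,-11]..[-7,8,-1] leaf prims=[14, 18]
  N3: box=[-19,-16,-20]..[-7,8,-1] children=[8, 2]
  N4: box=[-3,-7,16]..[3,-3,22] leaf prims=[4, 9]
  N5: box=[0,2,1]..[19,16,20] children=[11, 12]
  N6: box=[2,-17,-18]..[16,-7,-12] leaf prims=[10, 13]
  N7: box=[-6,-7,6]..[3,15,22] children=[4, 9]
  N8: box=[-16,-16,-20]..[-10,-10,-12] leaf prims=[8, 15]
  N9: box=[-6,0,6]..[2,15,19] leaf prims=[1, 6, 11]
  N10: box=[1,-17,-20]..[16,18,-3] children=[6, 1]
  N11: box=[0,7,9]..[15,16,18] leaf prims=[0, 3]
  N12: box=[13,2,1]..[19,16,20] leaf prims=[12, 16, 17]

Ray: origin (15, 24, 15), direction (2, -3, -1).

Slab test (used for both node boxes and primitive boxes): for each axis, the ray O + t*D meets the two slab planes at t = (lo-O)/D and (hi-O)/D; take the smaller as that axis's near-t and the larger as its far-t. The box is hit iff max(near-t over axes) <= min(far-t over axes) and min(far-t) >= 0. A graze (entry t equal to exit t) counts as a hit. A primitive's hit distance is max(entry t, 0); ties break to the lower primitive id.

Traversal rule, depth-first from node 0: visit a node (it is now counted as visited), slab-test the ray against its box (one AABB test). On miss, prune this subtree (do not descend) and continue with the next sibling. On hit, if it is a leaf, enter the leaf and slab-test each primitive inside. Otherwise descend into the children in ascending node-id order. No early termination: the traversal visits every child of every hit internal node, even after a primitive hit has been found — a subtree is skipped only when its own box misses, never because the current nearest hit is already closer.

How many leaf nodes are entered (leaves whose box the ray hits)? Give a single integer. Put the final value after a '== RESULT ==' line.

Trace the traversal:
N0 x:[-17,2] y:[2,41/3] z:[-7,35] -> hit [2,2], descend [3, 5, 7, 10]
  N3 x:[-17,-11] y:[16/3,40/3] z:[16,35] -> miss, prune
  N5 x:[-15/2,2] y:[8/3,22/3] z:[-5,14] -> miss, prune
  N7 x:[-21/2,-6] y:[3,31/3] z:[-7,9] -> miss, prune
  N10 x:[-7,1/2] y:[2,41/3] z:[18,35] -> miss, prune

order=[0, 3, 5, 7, 10]  |boxes|=5  |leaves|=0  hit=miss

== RESULT ==
0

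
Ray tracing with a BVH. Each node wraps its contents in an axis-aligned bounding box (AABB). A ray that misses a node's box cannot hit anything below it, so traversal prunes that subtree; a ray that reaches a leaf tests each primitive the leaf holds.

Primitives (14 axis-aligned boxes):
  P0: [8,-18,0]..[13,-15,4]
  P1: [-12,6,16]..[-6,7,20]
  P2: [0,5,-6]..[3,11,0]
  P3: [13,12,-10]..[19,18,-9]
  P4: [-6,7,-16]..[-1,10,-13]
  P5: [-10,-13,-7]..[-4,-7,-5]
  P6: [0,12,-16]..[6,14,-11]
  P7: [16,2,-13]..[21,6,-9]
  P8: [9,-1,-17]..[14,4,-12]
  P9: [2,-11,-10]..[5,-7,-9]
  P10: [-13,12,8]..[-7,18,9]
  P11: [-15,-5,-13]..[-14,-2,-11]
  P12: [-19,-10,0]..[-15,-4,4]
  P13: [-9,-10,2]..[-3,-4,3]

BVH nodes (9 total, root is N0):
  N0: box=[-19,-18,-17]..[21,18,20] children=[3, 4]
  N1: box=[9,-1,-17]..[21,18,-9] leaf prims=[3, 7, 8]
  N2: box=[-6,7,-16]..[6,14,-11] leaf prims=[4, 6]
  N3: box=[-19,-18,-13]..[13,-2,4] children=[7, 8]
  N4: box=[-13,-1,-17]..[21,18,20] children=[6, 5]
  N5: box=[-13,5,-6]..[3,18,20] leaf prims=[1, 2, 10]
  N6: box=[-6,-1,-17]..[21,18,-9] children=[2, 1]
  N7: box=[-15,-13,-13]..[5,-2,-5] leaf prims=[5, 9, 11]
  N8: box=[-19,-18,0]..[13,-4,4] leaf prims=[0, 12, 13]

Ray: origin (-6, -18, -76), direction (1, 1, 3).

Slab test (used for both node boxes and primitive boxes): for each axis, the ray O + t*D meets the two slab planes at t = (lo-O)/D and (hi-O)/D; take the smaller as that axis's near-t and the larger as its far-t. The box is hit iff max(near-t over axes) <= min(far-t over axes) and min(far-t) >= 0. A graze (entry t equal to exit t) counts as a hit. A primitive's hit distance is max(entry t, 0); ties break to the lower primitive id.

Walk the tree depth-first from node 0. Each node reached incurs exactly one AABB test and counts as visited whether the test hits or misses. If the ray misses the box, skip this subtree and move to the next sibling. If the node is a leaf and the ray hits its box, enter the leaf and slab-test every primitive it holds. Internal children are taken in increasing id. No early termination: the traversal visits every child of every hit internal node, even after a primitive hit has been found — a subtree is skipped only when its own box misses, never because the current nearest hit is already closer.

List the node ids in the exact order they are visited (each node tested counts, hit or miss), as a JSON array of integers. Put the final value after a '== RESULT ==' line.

Traverse from the root:
N0 x:[-13,27] y:[0,36] z:[59/3,32] -> hit [59/3,27], descend [3, 4]
  N3 x:[-13,19] y:[0,16] z:[21,80/3] -> miss, prune
  N4 x:[-7,27] y:[17,36] z:[59/3,32] -> hit [59/3,27], descend [5, 6]
    N5 x:[-7,9] y:[23,36] z:[70/3,32] -> miss, prune
    N6 x:[0,27] y:[17,36] z:[59/3,67/3] -> hit [59/3,67/3], descend [1, 2]
      N1 x:[15,27] y:[17,36] z:[59/3,67/3] -> hit [59/3,67/3] leaf, test {P3(miss), P7@t=22, P8@t=59/3}
      N2 x:[0,12] y:[25,32] z:[20,65/3] -> miss, prune

7 AABB tests over nodes [0, 3, 4, 5, 6, 1, 2]; 1 leaf entered; closest P8.

== RESULT ==
[0, 3, 4, 5, 6, 1, 2]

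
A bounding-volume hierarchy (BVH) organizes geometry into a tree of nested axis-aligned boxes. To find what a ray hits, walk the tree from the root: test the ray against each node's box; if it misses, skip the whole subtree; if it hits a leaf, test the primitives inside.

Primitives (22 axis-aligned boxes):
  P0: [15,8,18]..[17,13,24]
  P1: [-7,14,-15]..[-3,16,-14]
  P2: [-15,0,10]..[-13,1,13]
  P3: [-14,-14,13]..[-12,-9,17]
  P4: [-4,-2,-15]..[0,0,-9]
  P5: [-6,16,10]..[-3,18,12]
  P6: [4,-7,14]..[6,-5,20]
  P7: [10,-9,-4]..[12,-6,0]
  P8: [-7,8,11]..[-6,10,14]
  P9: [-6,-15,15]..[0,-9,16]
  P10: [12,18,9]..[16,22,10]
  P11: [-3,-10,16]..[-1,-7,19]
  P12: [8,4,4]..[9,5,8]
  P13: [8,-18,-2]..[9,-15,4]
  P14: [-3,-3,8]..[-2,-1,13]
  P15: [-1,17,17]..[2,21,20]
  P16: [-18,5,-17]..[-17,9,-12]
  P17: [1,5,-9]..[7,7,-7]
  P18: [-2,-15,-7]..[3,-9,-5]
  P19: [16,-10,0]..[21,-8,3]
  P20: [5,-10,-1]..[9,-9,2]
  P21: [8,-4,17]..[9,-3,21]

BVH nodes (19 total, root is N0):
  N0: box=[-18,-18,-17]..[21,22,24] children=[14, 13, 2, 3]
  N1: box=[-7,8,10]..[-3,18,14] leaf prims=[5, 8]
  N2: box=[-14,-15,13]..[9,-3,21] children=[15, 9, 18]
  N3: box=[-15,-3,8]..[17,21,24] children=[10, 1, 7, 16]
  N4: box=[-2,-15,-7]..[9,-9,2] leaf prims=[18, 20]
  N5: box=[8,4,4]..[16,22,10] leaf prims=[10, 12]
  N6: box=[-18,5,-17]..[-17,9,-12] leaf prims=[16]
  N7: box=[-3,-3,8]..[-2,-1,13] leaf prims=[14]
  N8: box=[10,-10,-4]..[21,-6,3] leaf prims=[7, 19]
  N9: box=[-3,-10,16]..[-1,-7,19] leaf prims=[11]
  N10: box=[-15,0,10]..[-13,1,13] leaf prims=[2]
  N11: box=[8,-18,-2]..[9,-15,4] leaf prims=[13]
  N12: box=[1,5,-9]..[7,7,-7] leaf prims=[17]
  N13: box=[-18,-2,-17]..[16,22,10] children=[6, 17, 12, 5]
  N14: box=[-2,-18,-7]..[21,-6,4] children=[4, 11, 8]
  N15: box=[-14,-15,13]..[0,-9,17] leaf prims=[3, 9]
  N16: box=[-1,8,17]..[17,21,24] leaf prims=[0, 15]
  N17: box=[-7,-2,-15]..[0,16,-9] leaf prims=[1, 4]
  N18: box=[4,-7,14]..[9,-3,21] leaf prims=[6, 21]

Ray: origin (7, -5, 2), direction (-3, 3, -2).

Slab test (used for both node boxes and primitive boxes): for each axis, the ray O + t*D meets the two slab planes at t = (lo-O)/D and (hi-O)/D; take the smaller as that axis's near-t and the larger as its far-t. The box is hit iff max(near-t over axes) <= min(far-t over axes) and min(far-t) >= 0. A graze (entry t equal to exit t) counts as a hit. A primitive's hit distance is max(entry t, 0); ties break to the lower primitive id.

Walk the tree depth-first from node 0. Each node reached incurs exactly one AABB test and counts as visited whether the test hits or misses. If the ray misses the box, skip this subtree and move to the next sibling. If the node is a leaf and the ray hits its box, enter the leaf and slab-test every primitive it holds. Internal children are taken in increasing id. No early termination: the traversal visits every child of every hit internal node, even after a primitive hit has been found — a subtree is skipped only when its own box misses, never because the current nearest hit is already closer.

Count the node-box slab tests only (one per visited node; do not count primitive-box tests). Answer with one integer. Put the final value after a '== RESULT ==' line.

Walk:
N0 x:[-14/3,25/3] y:[-13/3,9] z:[-11,19/2] -> hit [-13/3,25/3], descend [2, 3, 13, 14]
  N2 x:[-2/3,7] y:[-10/3,2/3] z:[-19/2,-11/2] -> miss, prune
  N3 x:[-10/3,22/3] y:[2/3,26/3] z:[-11,-3] -> miss, prune
  N13 x:[-3,25/3] y:[1,9] z:[-4,19/2] -> hit [1,25/3], descend [5, 6, 12, 17]
    N5 x:[-3,-1/3] y:[3,9] z:[-4,-1] -> miss, prune
    N6 x:[8,25/3] y:[10/3,14/3] z:[7,19/2] -> miss, prune
    N12 x:[0,2] y:[10/3,4] z:[9/2,11/2] -> miss, prune
    N17 x:[7/3,14/3] y:[1,7] z:[11/2,17/2] -> miss, prune
  N14 x:[-14/3,3] y:[-13/3,-1/3] z:[-1,9/2] -> miss, prune

Summary -> nodes [0, 2, 3, 13, 5, 6, 12, 17, 14]; box-tests=9; leaf-entries=0; first=miss

== RESULT ==
9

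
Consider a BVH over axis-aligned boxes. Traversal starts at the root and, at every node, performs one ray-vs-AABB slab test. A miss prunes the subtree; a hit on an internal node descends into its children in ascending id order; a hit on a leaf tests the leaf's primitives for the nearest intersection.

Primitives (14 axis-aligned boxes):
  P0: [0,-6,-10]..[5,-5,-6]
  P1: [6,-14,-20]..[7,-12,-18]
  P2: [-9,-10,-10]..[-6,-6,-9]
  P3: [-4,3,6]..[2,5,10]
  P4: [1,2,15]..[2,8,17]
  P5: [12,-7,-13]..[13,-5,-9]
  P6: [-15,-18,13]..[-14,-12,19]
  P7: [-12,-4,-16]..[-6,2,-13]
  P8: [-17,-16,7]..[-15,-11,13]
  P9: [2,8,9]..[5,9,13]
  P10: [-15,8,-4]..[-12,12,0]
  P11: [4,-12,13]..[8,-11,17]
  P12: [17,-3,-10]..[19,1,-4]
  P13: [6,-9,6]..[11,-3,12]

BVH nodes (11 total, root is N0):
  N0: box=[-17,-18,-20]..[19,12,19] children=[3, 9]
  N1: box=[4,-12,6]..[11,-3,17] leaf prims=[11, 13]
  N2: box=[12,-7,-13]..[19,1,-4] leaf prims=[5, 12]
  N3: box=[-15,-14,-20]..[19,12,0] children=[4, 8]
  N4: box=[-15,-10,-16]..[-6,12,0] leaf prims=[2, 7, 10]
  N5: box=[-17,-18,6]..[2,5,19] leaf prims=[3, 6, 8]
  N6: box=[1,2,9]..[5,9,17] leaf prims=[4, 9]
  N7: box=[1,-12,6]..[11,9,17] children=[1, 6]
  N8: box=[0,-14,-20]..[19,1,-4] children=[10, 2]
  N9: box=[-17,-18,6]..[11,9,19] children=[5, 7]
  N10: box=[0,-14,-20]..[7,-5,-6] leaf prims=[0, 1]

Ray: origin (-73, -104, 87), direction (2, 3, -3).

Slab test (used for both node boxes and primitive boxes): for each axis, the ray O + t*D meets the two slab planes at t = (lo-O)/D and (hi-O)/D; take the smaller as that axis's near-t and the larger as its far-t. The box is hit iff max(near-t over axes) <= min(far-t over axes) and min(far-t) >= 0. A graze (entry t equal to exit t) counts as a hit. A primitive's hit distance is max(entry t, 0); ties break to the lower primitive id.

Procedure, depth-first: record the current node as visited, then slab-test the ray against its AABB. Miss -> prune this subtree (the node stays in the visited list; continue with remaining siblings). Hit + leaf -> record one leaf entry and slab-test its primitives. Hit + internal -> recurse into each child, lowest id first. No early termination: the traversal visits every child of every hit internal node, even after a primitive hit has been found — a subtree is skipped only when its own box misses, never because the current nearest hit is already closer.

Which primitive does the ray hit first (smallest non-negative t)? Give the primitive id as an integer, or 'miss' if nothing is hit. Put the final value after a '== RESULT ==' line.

Walk:
N0 x:[28,46] y:[86/3,116/3] z:[68/3,107/3] -> hit [86/3,107/3], descend [3, 9]
  N3 x:[29,46] y:[30,116/3] z:[29,107/3] -> hit [30,107/3], descend [4, 8]
    N4 x:[29,67/2] y:[94/3,116/3] z:[29,103/3] -> hit [94/3,67/2] leaf, test {P2@t=32, P7@t=100/3, P10(miss)}
    N8 x:[73/2,46] y:[30,35] z:[91/3,107/3] -> miss, prune
  N9 x:[28,42] y:[86/3,113/3] z:[68/3,27] -> miss, prune

Summary -> nodes [0, 3, 4, 8, 9]; box-tests=5; leaf-entries=1; first=P2

== RESULT ==
2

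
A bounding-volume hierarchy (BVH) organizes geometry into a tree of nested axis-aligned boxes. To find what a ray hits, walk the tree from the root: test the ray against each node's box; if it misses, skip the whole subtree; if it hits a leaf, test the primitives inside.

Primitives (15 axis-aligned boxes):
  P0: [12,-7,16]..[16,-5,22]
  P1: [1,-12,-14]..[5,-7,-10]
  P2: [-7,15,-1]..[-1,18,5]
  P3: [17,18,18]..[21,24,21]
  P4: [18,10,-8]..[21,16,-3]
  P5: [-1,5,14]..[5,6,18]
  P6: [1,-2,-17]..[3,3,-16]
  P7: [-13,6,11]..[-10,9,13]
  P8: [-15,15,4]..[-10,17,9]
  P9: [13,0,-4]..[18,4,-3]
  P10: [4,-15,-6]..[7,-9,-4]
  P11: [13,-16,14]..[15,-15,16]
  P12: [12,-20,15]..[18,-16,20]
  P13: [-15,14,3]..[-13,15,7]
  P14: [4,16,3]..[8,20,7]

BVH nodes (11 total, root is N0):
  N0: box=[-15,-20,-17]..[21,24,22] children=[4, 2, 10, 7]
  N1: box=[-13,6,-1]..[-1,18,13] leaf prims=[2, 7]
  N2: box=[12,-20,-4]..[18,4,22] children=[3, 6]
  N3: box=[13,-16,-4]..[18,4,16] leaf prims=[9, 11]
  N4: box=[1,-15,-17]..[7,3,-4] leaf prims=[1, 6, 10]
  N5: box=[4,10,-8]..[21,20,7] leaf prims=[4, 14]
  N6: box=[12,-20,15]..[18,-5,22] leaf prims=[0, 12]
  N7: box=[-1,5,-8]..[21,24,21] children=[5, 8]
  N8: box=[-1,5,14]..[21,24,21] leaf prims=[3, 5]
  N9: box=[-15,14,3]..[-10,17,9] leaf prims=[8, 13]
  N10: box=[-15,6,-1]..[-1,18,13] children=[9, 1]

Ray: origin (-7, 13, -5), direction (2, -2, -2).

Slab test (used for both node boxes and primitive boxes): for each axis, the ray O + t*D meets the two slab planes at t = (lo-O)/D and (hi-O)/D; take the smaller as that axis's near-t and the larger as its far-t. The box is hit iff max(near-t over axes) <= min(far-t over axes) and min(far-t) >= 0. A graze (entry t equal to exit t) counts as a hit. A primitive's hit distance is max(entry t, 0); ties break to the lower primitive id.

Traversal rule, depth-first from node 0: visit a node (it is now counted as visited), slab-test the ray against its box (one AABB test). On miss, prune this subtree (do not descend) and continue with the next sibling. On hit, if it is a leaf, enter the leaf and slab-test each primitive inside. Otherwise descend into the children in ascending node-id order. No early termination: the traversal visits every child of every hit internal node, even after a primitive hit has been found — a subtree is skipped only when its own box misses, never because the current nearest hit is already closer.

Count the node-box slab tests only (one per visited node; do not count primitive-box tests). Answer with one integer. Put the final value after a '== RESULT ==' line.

Trace the traversal:
N0 x:[-4,14] y:[-11/2,33/2] z:[-27/2,6] -> hit [-4,6], descend [2, 4, 7, 10]
  N2 x:[19/2,25/2] y:[9/2,33/2] z:[-27/2,-1/2] -> miss, prune
  N4 x:[4,7] y:[5,14] z:[-1/2,6] -> hit [5,6] leaf, test {P1(miss), P6(miss), P10(miss)}
  N7 x:[3,14] y:[-11/2,4] z:[-13,3/2] -> miss, prune
  N10 x:[-4,3] y:[-5/2,7/2] z:[-9,-2] -> miss, prune

order=[0, 2, 4, 7, 10]  |boxes|=5  |leaves|=1  hit=miss

== RESULT ==
5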